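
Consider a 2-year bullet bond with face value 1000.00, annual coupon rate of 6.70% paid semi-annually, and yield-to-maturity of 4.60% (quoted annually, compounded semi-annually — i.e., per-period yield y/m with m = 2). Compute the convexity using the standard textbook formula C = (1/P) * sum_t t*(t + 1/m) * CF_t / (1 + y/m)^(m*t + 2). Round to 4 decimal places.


Coupon per period c = face * coupon_rate / m = 33.500000
Periods per year m = 2; per-period yield y/m = 0.023000
Number of cashflows N = 4
Cashflows (t years, CF_t, discount factor 1/(1+y/m)^(m*t), PV):
  t = 0.5000: CF_t = 33.500000, DF = 0.977517, PV = 32.746823
  t = 1.0000: CF_t = 33.500000, DF = 0.955540, PV = 32.010580
  t = 1.5000: CF_t = 33.500000, DF = 0.934056, PV = 31.290889
  t = 2.0000: CF_t = 1033.500000, DF = 0.913056, PV = 943.643486
Price P = sum_t PV_t = 1039.691778
Convexity numerator sum_t t*(t + 1/m) * CF_t / (1+y/m)^(m*t + 2):
  t = 0.5000: term = 15.645445
  t = 1.0000: term = 45.881069
  t = 1.5000: term = 89.699060
  t = 2.0000: term = 4508.444035
Convexity = (1/P) * sum = 4659.669610 / 1039.691778 = 4.481780

Answer: Convexity = 4.4818


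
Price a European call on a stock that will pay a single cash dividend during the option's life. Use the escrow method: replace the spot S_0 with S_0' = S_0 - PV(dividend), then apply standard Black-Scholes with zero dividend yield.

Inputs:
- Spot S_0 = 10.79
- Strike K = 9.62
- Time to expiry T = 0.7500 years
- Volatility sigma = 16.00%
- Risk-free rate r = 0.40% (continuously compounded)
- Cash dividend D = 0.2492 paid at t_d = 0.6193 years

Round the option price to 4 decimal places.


PV(D) = D * exp(-r * t_d) = 0.2492 * 0.99752587 = 0.24858345
S_0' = S_0 - PV(D) = 10.7900 - 0.24858345 = 10.54141655
d1 = (ln(S_0'/K) + (r + sigma^2/2)*T) / (sigma*sqrt(T)) = 0.75104370
d2 = d1 - sigma*sqrt(T) = 0.61247963
exp(-rT) = 0.99700450
N(d1) = 0.77368682; N(d2) = 0.72988977
C = S_0' * N(d1) - K * exp(-rT) * N(d2) = 10.54141655 * 0.77368682 - 9.6200 * 0.99700450 * 0.72988977 = 1.1552

Answer: Price = 1.1552


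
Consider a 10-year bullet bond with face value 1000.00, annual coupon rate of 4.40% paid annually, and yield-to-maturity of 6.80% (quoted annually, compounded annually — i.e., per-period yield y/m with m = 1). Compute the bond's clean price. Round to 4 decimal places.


Answer: Price = 829.8646

Derivation:
Coupon per period c = face * coupon_rate / m = 44.000000
Periods per year m = 1; per-period yield y/m = 0.068000
Number of cashflows N = 10
Cashflows (t years, CF_t, discount factor 1/(1+y/m)^(m*t), PV):
  t = 1.0000: CF_t = 44.000000, DF = 0.936330, PV = 41.198502
  t = 2.0000: CF_t = 44.000000, DF = 0.876713, PV = 38.575376
  t = 3.0000: CF_t = 44.000000, DF = 0.820892, PV = 36.119266
  t = 4.0000: CF_t = 44.000000, DF = 0.768626, PV = 33.819538
  t = 5.0000: CF_t = 44.000000, DF = 0.719687, PV = 31.666234
  t = 6.0000: CF_t = 44.000000, DF = 0.673864, PV = 29.650032
  t = 7.0000: CF_t = 44.000000, DF = 0.630959, PV = 27.762202
  t = 8.0000: CF_t = 44.000000, DF = 0.590786, PV = 25.994571
  t = 9.0000: CF_t = 44.000000, DF = 0.553170, PV = 24.339486
  t = 10.0000: CF_t = 1044.000000, DF = 0.517950, PV = 540.739346
Price P = sum_t PV_t = 829.864553


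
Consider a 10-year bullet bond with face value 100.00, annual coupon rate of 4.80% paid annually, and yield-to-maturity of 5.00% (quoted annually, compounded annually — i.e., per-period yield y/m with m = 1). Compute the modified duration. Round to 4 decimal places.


Coupon per period c = face * coupon_rate / m = 4.800000
Periods per year m = 1; per-period yield y/m = 0.050000
Number of cashflows N = 10
Cashflows (t years, CF_t, discount factor 1/(1+y/m)^(m*t), PV):
  t = 1.0000: CF_t = 4.800000, DF = 0.952381, PV = 4.571429
  t = 2.0000: CF_t = 4.800000, DF = 0.907029, PV = 4.353741
  t = 3.0000: CF_t = 4.800000, DF = 0.863838, PV = 4.146420
  t = 4.0000: CF_t = 4.800000, DF = 0.822702, PV = 3.948972
  t = 5.0000: CF_t = 4.800000, DF = 0.783526, PV = 3.760926
  t = 6.0000: CF_t = 4.800000, DF = 0.746215, PV = 3.581834
  t = 7.0000: CF_t = 4.800000, DF = 0.710681, PV = 3.411270
  t = 8.0000: CF_t = 4.800000, DF = 0.676839, PV = 3.248829
  t = 9.0000: CF_t = 4.800000, DF = 0.644609, PV = 3.094123
  t = 10.0000: CF_t = 104.800000, DF = 0.613913, PV = 64.338109
Price P = sum_t PV_t = 98.455653
First compute Macaulay numerator sum_t t * PV_t:
  t * PV_t at t = 1.0000: 4.571429
  t * PV_t at t = 2.0000: 8.707483
  t * PV_t at t = 3.0000: 12.439261
  t * PV_t at t = 4.0000: 15.795888
  t * PV_t at t = 5.0000: 18.804628
  t * PV_t at t = 6.0000: 21.491003
  t * PV_t at t = 7.0000: 23.878893
  t * PV_t at t = 8.0000: 25.990632
  t * PV_t at t = 9.0000: 27.847105
  t * PV_t at t = 10.0000: 643.381090
Macaulay duration D = 802.907411 / 98.455653 = 8.155016
Modified duration = D / (1 + y/m) = 8.155016 / (1 + 0.050000) = 7.766682

Answer: Modified duration = 7.7667


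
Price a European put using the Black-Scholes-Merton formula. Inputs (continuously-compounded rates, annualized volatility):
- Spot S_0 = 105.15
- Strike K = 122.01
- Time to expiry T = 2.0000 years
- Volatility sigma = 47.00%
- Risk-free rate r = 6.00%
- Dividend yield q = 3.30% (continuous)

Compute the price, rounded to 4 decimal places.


Answer: Price = 32.0542

Derivation:
d1 = (ln(S/K) + (r - q + 0.5*sigma^2) * T) / (sigma * sqrt(T)) = 0.18984297
d2 = d1 - sigma * sqrt(T) = -0.47483741
exp(-rT) = 0.88692044; exp(-qT) = 0.93613086
P = K * exp(-rT) * N(-d2) - S_0 * exp(-qT) * N(-d1)
N(-d1) = 0.42471609; N(-d2) = 0.68254857
P = 122.0100 * 0.88692044 * 0.68254857 - 105.1500 * 0.93613086 * 0.42471609 = 32.0542


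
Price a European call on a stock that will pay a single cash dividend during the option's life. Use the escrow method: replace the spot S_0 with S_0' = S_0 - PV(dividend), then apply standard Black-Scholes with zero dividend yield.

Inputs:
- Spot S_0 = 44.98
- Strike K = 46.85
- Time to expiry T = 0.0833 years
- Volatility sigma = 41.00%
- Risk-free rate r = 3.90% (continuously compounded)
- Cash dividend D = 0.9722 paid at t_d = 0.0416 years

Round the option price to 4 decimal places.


PV(D) = D * exp(-r * t_d) = 0.9722 * 0.99837892 = 0.97062398
S_0' = S_0 - PV(D) = 44.9800 - 0.97062398 = 44.00937602
d1 = (ln(S_0'/K) + (r + sigma^2/2)*T) / (sigma*sqrt(T)) = -0.44195772
d2 = d1 - sigma*sqrt(T) = -0.56029085
exp(-rT) = 0.99675657
N(d1) = 0.32925990; N(d2) = 0.28764053
C = S_0' * N(d1) - K * exp(-rT) * N(d2) = 44.00937602 * 0.32925990 - 46.8500 * 0.99675657 * 0.28764053 = 1.0583

Answer: Price = 1.0583


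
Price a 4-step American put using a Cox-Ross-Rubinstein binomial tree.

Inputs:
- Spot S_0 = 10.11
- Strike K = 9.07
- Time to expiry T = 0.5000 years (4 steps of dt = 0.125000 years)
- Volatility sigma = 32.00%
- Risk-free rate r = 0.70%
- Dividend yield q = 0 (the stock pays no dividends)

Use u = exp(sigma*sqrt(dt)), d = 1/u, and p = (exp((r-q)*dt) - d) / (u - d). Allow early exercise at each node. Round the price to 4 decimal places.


dt = T/N = 0.125000
u = exp(sigma*sqrt(dt)) = 1.119785; d = 1/u = 0.893028
p = (exp((r-q)*dt) - d) / (u - d) = 0.475606
Discount per step: exp(-r*dt) = 0.999125
Stock lattice S(k, i) with i counting down-moves:
  k=0: S(0,0) = 10.1100
  k=1: S(1,0) = 11.3210; S(1,1) = 9.0285
  k=2: S(2,0) = 12.6771; S(2,1) = 10.1100; S(2,2) = 8.0627
  k=3: S(3,0) = 14.1957; S(3,1) = 11.3210; S(3,2) = 9.0285; S(3,3) = 7.2002
  k=4: S(4,0) = 15.8961; S(4,1) = 12.6771; S(4,2) = 10.1100; S(4,3) = 8.0627; S(4,4) = 6.4300
Terminal payoffs V(N, i) = max(K - S_T, 0):
  V(4,0) = 0.000000; V(4,1) = 0.000000; V(4,2) = 0.000000; V(4,3) = 1.007281; V(4,4) = 2.639986
Backward induction: V(k, i) = exp(-r*dt) * [p * V(k+1, i) + (1-p) * V(k+1, i+1)]; then take max(V_cont, immediate exercise) for American.
  V(3,0) = exp(-r*dt) * [p*0.000000 + (1-p)*0.000000] = 0.000000; exercise = 0.000000; V(3,0) = max -> 0.000000
  V(3,1) = exp(-r*dt) * [p*0.000000 + (1-p)*0.000000] = 0.000000; exercise = 0.000000; V(3,1) = max -> 0.000000
  V(3,2) = exp(-r*dt) * [p*0.000000 + (1-p)*1.007281] = 0.527750; exercise = 0.041485; V(3,2) = max -> 0.527750
  V(3,3) = exp(-r*dt) * [p*1.007281 + (1-p)*2.639986] = 1.861831; exercise = 1.869764; V(3,3) = max -> 1.869764
  V(2,0) = exp(-r*dt) * [p*0.000000 + (1-p)*0.000000] = 0.000000; exercise = 0.000000; V(2,0) = max -> 0.000000
  V(2,1) = exp(-r*dt) * [p*0.000000 + (1-p)*0.527750] = 0.276507; exercise = 0.000000; V(2,1) = max -> 0.276507
  V(2,2) = exp(-r*dt) * [p*0.527750 + (1-p)*1.869764] = 1.230417; exercise = 1.007281; V(2,2) = max -> 1.230417
  V(1,0) = exp(-r*dt) * [p*0.000000 + (1-p)*0.276507] = 0.144871; exercise = 0.000000; V(1,0) = max -> 0.144871
  V(1,1) = exp(-r*dt) * [p*0.276507 + (1-p)*1.230417] = 0.776052; exercise = 0.041485; V(1,1) = max -> 0.776052
  V(0,0) = exp(-r*dt) * [p*0.144871 + (1-p)*0.776052] = 0.475442; exercise = 0.000000; V(0,0) = max -> 0.475442

Answer: Price = V(0,0) = 0.4754


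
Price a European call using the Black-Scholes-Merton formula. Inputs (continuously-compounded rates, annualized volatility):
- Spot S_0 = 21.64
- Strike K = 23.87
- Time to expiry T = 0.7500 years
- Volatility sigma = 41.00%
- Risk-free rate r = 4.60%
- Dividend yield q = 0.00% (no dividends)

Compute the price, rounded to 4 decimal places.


d1 = (ln(S/K) + (r - q + 0.5*sigma^2) * T) / (sigma * sqrt(T)) = -0.00152501
d2 = d1 - sigma * sqrt(T) = -0.35659543
exp(-rT) = 0.96608834; exp(-qT) = 1.00000000
C = S_0 * exp(-qT) * N(d1) - K * exp(-rT) * N(d2)
N(d1) = 0.49939161; N(d2) = 0.36069735
C = 21.6400 * 1.00000000 * 0.49939161 - 23.8700 * 0.96608834 * 0.36069735 = 2.4890

Answer: Price = 2.4890


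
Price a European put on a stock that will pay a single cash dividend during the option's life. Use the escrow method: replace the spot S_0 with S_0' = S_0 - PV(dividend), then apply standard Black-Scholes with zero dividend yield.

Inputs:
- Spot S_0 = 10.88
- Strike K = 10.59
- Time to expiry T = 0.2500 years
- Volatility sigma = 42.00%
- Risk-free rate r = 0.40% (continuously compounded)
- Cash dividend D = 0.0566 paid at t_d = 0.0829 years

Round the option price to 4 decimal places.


PV(D) = D * exp(-r * t_d) = 0.0566 * 0.99966845 = 0.05658123
S_0' = S_0 - PV(D) = 10.8800 - 0.05658123 = 10.82341877
d1 = (ln(S_0'/K) + (r + sigma^2/2)*T) / (sigma*sqrt(T)) = 0.21358110
d2 = d1 - sigma*sqrt(T) = 0.00358110
exp(-rT) = 0.99900050
N(-d1) = 0.41543687; N(-d2) = 0.49857135
P = K * exp(-rT) * N(-d2) - S_0' * N(-d1) = 10.5900 * 0.99900050 * 0.49857135 - 10.82341877 * 0.41543687 = 0.7781

Answer: Price = 0.7781


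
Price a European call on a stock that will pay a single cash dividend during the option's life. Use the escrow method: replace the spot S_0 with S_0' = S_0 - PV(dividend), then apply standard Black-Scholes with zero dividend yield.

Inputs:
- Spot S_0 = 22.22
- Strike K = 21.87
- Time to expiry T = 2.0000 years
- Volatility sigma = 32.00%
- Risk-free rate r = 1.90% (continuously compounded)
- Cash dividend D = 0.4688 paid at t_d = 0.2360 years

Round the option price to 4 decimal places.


Answer: Price = 4.1907

Derivation:
PV(D) = D * exp(-r * t_d) = 0.4688 * 0.99552604 = 0.46670261
S_0' = S_0 - PV(D) = 22.2200 - 0.46670261 = 21.75329739
d1 = (ln(S_0'/K) + (r + sigma^2/2)*T) / (sigma*sqrt(T)) = 0.29842009
d2 = d1 - sigma*sqrt(T) = -0.15412825
exp(-rT) = 0.96271294
N(d1) = 0.61730872; N(d2) = 0.43875431
C = S_0' * N(d1) - K * exp(-rT) * N(d2) = 21.75329739 * 0.61730872 - 21.8700 * 0.96271294 * 0.43875431 = 4.1907


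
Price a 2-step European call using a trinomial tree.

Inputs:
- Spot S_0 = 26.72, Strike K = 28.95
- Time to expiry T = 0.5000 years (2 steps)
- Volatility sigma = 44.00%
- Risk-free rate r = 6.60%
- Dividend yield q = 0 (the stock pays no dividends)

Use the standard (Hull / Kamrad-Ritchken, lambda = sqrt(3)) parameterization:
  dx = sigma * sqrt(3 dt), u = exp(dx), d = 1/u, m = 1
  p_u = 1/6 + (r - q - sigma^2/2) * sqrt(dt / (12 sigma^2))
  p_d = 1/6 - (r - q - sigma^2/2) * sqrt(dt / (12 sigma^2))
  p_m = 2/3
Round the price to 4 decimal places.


Answer: Price = V(0,0) = 2.7240

Derivation:
dt = T/N = 0.250000; dx = sigma*sqrt(3*dt) = 0.381051
u = exp(dx) = 1.463823; d = 1/u = 0.683143
p_u = 0.156563, p_m = 0.666667, p_d = 0.176770
Discount per step: exp(-r*dt) = 0.983635
Stock lattice S(k, j) with j the centered position index:
  k=0: S(0,+0) = 26.7200
  k=1: S(1,-1) = 18.2536; S(1,+0) = 26.7200; S(1,+1) = 39.1133
  k=2: S(2,-2) = 12.4698; S(2,-1) = 18.2536; S(2,+0) = 26.7200; S(2,+1) = 39.1133; S(2,+2) = 57.2550
Terminal payoffs V(N, j) = max(S_T - K, 0):
  V(2,-2) = 0.000000; V(2,-1) = 0.000000; V(2,+0) = 0.000000; V(2,+1) = 10.163338; V(2,+2) = 28.304984
Backward induction: V(k, j) = exp(-r*dt) * [p_u * V(k+1, j+1) + p_m * V(k+1, j) + p_d * V(k+1, j-1)]
  V(1,-1) = exp(-r*dt) * [p_u*0.000000 + p_m*0.000000 + p_d*0.000000] = 0.000000
  V(1,+0) = exp(-r*dt) * [p_u*10.163338 + p_m*0.000000 + p_d*0.000000] = 1.565164
  V(1,+1) = exp(-r*dt) * [p_u*28.304984 + p_m*10.163338 + p_d*0.000000] = 11.023673
  V(0,+0) = exp(-r*dt) * [p_u*11.023673 + p_m*1.565164 + p_d*0.000000] = 2.724023


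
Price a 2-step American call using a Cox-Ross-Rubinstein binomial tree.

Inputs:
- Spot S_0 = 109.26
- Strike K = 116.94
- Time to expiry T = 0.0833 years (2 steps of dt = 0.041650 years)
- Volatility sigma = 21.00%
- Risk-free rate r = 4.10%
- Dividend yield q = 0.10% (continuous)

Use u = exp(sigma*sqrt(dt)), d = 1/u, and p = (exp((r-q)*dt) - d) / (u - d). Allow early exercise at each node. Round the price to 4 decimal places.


dt = T/N = 0.041650
u = exp(sigma*sqrt(dt)) = 1.043789; d = 1/u = 0.958048
p = (exp((r-q)*dt) - d) / (u - d) = 0.508734
Discount per step: exp(-r*dt) = 0.998294
Stock lattice S(k, i) with i counting down-moves:
  k=0: S(0,0) = 109.2600
  k=1: S(1,0) = 114.0444; S(1,1) = 104.6763
  k=2: S(2,0) = 119.0383; S(2,1) = 109.2600; S(2,2) = 100.2849
Terminal payoffs V(N, i) = max(S_T - K, 0):
  V(2,0) = 2.098308; V(2,1) = 0.000000; V(2,2) = 0.000000
Backward induction: V(k, i) = exp(-r*dt) * [p * V(k+1, i) + (1-p) * V(k+1, i+1)]; then take max(V_cont, immediate exercise) for American.
  V(1,0) = exp(-r*dt) * [p*2.098308 + (1-p)*0.000000] = 1.065659; exercise = 0.000000; V(1,0) = max -> 1.065659
  V(1,1) = exp(-r*dt) * [p*0.000000 + (1-p)*0.000000] = 0.000000; exercise = 0.000000; V(1,1) = max -> 0.000000
  V(0,0) = exp(-r*dt) * [p*1.065659 + (1-p)*0.000000] = 0.541212; exercise = 0.000000; V(0,0) = max -> 0.541212

Answer: Price = V(0,0) = 0.5412


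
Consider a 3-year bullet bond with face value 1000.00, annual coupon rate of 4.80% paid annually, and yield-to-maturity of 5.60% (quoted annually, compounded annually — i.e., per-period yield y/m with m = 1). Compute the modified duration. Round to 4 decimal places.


Coupon per period c = face * coupon_rate / m = 48.000000
Periods per year m = 1; per-period yield y/m = 0.056000
Number of cashflows N = 3
Cashflows (t years, CF_t, discount factor 1/(1+y/m)^(m*t), PV):
  t = 1.0000: CF_t = 48.000000, DF = 0.946970, PV = 45.454545
  t = 2.0000: CF_t = 48.000000, DF = 0.896752, PV = 43.044077
  t = 3.0000: CF_t = 1048.000000, DF = 0.849197, PV = 889.958034
Price P = sum_t PV_t = 978.456657
First compute Macaulay numerator sum_t t * PV_t:
  t * PV_t at t = 1.0000: 45.454545
  t * PV_t at t = 2.0000: 86.088154
  t * PV_t at t = 3.0000: 2669.874103
Macaulay duration D = 2801.416802 / 978.456657 = 2.863097
Modified duration = D / (1 + y/m) = 2.863097 / (1 + 0.056000) = 2.711267

Answer: Modified duration = 2.7113


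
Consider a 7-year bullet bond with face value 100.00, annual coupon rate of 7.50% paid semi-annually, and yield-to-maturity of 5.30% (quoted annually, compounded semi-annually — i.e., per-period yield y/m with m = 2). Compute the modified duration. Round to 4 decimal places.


Answer: Modified duration = 5.5212

Derivation:
Coupon per period c = face * coupon_rate / m = 3.750000
Periods per year m = 2; per-period yield y/m = 0.026500
Number of cashflows N = 14
Cashflows (t years, CF_t, discount factor 1/(1+y/m)^(m*t), PV):
  t = 0.5000: CF_t = 3.750000, DF = 0.974184, PV = 3.653190
  t = 1.0000: CF_t = 3.750000, DF = 0.949035, PV = 3.558880
  t = 1.5000: CF_t = 3.750000, DF = 0.924535, PV = 3.467005
  t = 2.0000: CF_t = 3.750000, DF = 0.900667, PV = 3.377501
  t = 2.5000: CF_t = 3.750000, DF = 0.877415, PV = 3.290308
  t = 3.0000: CF_t = 3.750000, DF = 0.854764, PV = 3.205365
  t = 3.5000: CF_t = 3.750000, DF = 0.832698, PV = 3.122616
  t = 4.0000: CF_t = 3.750000, DF = 0.811201, PV = 3.042003
  t = 4.5000: CF_t = 3.750000, DF = 0.790259, PV = 2.963471
  t = 5.0000: CF_t = 3.750000, DF = 0.769858, PV = 2.886966
  t = 5.5000: CF_t = 3.750000, DF = 0.749983, PV = 2.812437
  t = 6.0000: CF_t = 3.750000, DF = 0.730622, PV = 2.739831
  t = 6.5000: CF_t = 3.750000, DF = 0.711760, PV = 2.669100
  t = 7.0000: CF_t = 103.750000, DF = 0.693385, PV = 71.938728
Price P = sum_t PV_t = 112.727401
First compute Macaulay numerator sum_t t * PV_t:
  t * PV_t at t = 0.5000: 1.826595
  t * PV_t at t = 1.0000: 3.558880
  t * PV_t at t = 1.5000: 5.200507
  t * PV_t at t = 2.0000: 6.755001
  t * PV_t at t = 2.5000: 8.225769
  t * PV_t at t = 3.0000: 9.616096
  t * PV_t at t = 3.5000: 10.929156
  t * PV_t at t = 4.0000: 12.168012
  t * PV_t at t = 4.5000: 13.335620
  t * PV_t at t = 5.0000: 14.434832
  t * PV_t at t = 5.5000: 15.468403
  t * PV_t at t = 6.0000: 16.438988
  t * PV_t at t = 6.5000: 17.349151
  t * PV_t at t = 7.0000: 503.571095
Macaulay duration D = 638.878105 / 112.727401 = 5.667461
Modified duration = D / (1 + y/m) = 5.667461 / (1 + 0.026500) = 5.521150


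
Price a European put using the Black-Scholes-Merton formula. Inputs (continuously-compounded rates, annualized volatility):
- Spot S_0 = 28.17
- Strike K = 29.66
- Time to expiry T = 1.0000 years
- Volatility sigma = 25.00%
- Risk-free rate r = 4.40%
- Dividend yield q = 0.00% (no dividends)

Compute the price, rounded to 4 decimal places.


d1 = (ln(S/K) + (r - q + 0.5*sigma^2) * T) / (sigma * sqrt(T)) = 0.09483298
d2 = d1 - sigma * sqrt(T) = -0.15516702
exp(-rT) = 0.95695396; exp(-qT) = 1.00000000
P = K * exp(-rT) * N(-d2) - S_0 * exp(-qT) * N(-d1)
N(-d1) = 0.46222375; N(-d2) = 0.56165518
P = 29.6600 * 0.95695396 * 0.56165518 - 28.1700 * 1.00000000 * 0.46222375 = 2.9208

Answer: Price = 2.9208


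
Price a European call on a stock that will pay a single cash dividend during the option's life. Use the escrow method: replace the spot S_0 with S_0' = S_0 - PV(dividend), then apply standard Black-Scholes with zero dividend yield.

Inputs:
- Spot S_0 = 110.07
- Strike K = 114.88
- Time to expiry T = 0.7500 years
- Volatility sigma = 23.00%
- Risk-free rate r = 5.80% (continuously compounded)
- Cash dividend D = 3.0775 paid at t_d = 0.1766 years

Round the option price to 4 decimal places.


PV(D) = D * exp(-r * t_d) = 3.0775 * 0.98980948 = 3.04613867
S_0' = S_0 - PV(D) = 110.0700 - 3.04613867 = 107.02386133
d1 = (ln(S_0'/K) + (r + sigma^2/2)*T) / (sigma*sqrt(T)) = -0.03764722
d2 = d1 - sigma*sqrt(T) = -0.23683306
exp(-rT) = 0.95743255
N(d1) = 0.48498448; N(d2) = 0.40639315
C = S_0' * N(d1) - K * exp(-rT) * N(d2) = 107.02386133 * 0.48498448 - 114.8800 * 0.95743255 * 0.40639315 = 7.2058

Answer: Price = 7.2058


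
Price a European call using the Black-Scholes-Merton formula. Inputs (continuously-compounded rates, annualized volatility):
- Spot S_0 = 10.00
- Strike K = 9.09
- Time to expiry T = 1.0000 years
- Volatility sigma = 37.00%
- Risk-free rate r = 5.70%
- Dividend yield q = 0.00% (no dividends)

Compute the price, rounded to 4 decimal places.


d1 = (ln(S/K) + (r - q + 0.5*sigma^2) * T) / (sigma * sqrt(T)) = 0.59691942
d2 = d1 - sigma * sqrt(T) = 0.22691942
exp(-rT) = 0.94459407; exp(-qT) = 1.00000000
C = S_0 * exp(-qT) * N(d1) - K * exp(-rT) * N(d2)
N(d1) = 0.72471941; N(d2) = 0.58975680
C = 10.0000 * 1.00000000 * 0.72471941 - 9.0900 * 0.94459407 * 0.58975680 = 2.1833

Answer: Price = 2.1833


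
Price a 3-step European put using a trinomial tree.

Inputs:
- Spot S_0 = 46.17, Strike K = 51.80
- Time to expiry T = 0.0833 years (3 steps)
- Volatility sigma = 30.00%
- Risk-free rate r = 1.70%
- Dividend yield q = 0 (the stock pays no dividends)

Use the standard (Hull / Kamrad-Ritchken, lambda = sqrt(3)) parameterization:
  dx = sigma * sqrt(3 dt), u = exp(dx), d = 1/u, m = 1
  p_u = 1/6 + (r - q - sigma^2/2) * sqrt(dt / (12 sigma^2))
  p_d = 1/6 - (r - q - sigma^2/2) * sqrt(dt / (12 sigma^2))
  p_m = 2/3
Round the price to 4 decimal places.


dt = T/N = 0.027767; dx = sigma*sqrt(3*dt) = 0.086585
u = exp(dx) = 1.090444; d = 1/u = 0.917057
p_u = 0.162177, p_m = 0.666667, p_d = 0.171156
Discount per step: exp(-r*dt) = 0.999528
Stock lattice S(k, j) with j the centered position index:
  k=0: S(0,+0) = 46.1700
  k=1: S(1,-1) = 42.3405; S(1,+0) = 46.1700; S(1,+1) = 50.3458
  k=2: S(2,-2) = 38.8287; S(2,-1) = 42.3405; S(2,+0) = 46.1700; S(2,+1) = 50.3458; S(2,+2) = 54.8993
  k=3: S(3,-3) = 35.6082; S(3,-2) = 38.8287; S(3,-1) = 42.3405; S(3,+0) = 46.1700; S(3,+1) = 50.3458; S(3,+2) = 54.8993; S(3,+3) = 59.8646
Terminal payoffs V(N, j) = max(K - S_T, 0):
  V(3,-3) = 16.191849; V(3,-2) = 12.971295; V(3,-1) = 9.459460; V(3,+0) = 5.630000; V(3,+1) = 1.454187; V(3,+2) = 0.000000; V(3,+3) = 0.000000
Backward induction: V(k, j) = exp(-r*dt) * [p_u * V(k+1, j+1) + p_m * V(k+1, j) + p_d * V(k+1, j-1)]
  V(2,-2) = exp(-r*dt) * [p_u*9.459460 + p_m*12.971295 + p_d*16.191849] = 12.946861
  V(2,-1) = exp(-r*dt) * [p_u*5.630000 + p_m*9.459460 + p_d*12.971295] = 9.435027
  V(2,+0) = exp(-r*dt) * [p_u*1.454187 + p_m*5.630000 + p_d*9.459460] = 5.605568
  V(2,+1) = exp(-r*dt) * [p_u*0.000000 + p_m*1.454187 + p_d*5.630000] = 1.932156
  V(2,+2) = exp(-r*dt) * [p_u*0.000000 + p_m*0.000000 + p_d*1.454187] = 0.248776
  V(1,-1) = exp(-r*dt) * [p_u*5.605568 + p_m*9.435027 + p_d*12.946861] = 9.410606
  V(1,+0) = exp(-r*dt) * [p_u*1.932156 + p_m*5.605568 + p_d*9.435027] = 5.662587
  V(1,+1) = exp(-r*dt) * [p_u*0.248776 + p_m*1.932156 + p_d*5.605568] = 2.286798
  V(0,+0) = exp(-r*dt) * [p_u*2.286798 + p_m*5.662587 + p_d*9.410606] = 5.753892

Answer: Price = V(0,0) = 5.7539


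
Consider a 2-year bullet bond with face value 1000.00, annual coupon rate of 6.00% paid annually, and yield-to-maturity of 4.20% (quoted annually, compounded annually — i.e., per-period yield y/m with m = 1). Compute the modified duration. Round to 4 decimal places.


Answer: Modified duration = 1.8659

Derivation:
Coupon per period c = face * coupon_rate / m = 60.000000
Periods per year m = 1; per-period yield y/m = 0.042000
Number of cashflows N = 2
Cashflows (t years, CF_t, discount factor 1/(1+y/m)^(m*t), PV):
  t = 1.0000: CF_t = 60.000000, DF = 0.959693, PV = 57.581574
  t = 2.0000: CF_t = 1060.000000, DF = 0.921010, PV = 976.271087
Price P = sum_t PV_t = 1033.852660
First compute Macaulay numerator sum_t t * PV_t:
  t * PV_t at t = 1.0000: 57.581574
  t * PV_t at t = 2.0000: 1952.542173
Macaulay duration D = 2010.123747 / 1033.852660 = 1.944304
Modified duration = D / (1 + y/m) = 1.944304 / (1 + 0.042000) = 1.865935


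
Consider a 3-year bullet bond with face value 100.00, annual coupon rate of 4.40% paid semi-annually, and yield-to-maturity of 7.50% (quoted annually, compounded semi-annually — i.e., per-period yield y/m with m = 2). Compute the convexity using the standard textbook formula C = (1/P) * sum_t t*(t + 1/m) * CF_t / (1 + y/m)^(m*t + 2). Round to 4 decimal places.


Answer: Convexity = 9.0432

Derivation:
Coupon per period c = face * coupon_rate / m = 2.200000
Periods per year m = 2; per-period yield y/m = 0.037500
Number of cashflows N = 6
Cashflows (t years, CF_t, discount factor 1/(1+y/m)^(m*t), PV):
  t = 0.5000: CF_t = 2.200000, DF = 0.963855, PV = 2.120482
  t = 1.0000: CF_t = 2.200000, DF = 0.929017, PV = 2.043838
  t = 1.5000: CF_t = 2.200000, DF = 0.895438, PV = 1.969964
  t = 2.0000: CF_t = 2.200000, DF = 0.863073, PV = 1.898761
  t = 2.5000: CF_t = 2.200000, DF = 0.831878, PV = 1.830131
  t = 3.0000: CF_t = 102.200000, DF = 0.801810, PV = 81.944963
Price P = sum_t PV_t = 91.808139
Convexity numerator sum_t t*(t + 1/m) * CF_t / (1+y/m)^(m*t + 2):
  t = 0.5000: term = 0.984982
  t = 1.0000: term = 2.848141
  t = 1.5000: term = 5.490393
  t = 2.0000: term = 8.819908
  t = 2.5000: term = 12.751674
  t = 3.0000: term = 799.347004
Convexity = (1/P) * sum = 830.242103 / 91.808139 = 9.043230


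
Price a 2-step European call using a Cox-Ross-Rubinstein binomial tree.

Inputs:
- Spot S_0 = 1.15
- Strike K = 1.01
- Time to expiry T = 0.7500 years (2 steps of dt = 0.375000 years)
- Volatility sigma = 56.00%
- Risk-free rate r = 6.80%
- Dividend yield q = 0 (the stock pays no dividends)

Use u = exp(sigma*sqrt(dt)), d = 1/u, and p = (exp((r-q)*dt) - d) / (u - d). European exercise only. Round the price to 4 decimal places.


Answer: Price = V(0,0) = 0.3131

Derivation:
dt = T/N = 0.375000
u = exp(sigma*sqrt(dt)) = 1.409068; d = 1/u = 0.709689
p = (exp((r-q)*dt) - d) / (u - d) = 0.452028
Discount per step: exp(-r*dt) = 0.974822
Stock lattice S(k, i) with i counting down-moves:
  k=0: S(0,0) = 1.1500
  k=1: S(1,0) = 1.6204; S(1,1) = 0.8161
  k=2: S(2,0) = 2.2833; S(2,1) = 1.1500; S(2,2) = 0.5792
Terminal payoffs V(N, i) = max(S_T - K, 0):
  V(2,0) = 1.273294; V(2,1) = 0.140000; V(2,2) = 0.000000
Backward induction: V(k, i) = exp(-r*dt) * [p * V(k+1, i) + (1-p) * V(k+1, i+1)].
  V(1,0) = exp(-r*dt) * [p*1.273294 + (1-p)*0.140000] = 0.635858
  V(1,1) = exp(-r*dt) * [p*0.140000 + (1-p)*0.000000] = 0.061691
  V(0,0) = exp(-r*dt) * [p*0.635858 + (1-p)*0.061691] = 0.313142


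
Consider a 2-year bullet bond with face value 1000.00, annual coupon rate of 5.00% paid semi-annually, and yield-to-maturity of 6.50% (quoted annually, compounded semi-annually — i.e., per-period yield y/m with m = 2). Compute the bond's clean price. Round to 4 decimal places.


Coupon per period c = face * coupon_rate / m = 25.000000
Periods per year m = 2; per-period yield y/m = 0.032500
Number of cashflows N = 4
Cashflows (t years, CF_t, discount factor 1/(1+y/m)^(m*t), PV):
  t = 0.5000: CF_t = 25.000000, DF = 0.968523, PV = 24.213075
  t = 1.0000: CF_t = 25.000000, DF = 0.938037, PV = 23.450920
  t = 1.5000: CF_t = 25.000000, DF = 0.908510, PV = 22.712756
  t = 2.0000: CF_t = 1025.000000, DF = 0.879913, PV = 901.910876
Price P = sum_t PV_t = 972.287627

Answer: Price = 972.2876


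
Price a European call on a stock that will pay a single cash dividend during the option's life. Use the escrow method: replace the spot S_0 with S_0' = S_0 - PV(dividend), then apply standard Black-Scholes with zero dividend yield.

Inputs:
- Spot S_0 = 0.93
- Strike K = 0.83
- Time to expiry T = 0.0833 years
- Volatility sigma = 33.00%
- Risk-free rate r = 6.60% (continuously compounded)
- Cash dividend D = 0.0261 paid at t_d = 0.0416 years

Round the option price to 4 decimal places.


PV(D) = D * exp(-r * t_d) = 0.0261 * 0.99725817 = 0.02602844
S_0' = S_0 - PV(D) = 0.9300 - 0.02602844 = 0.90397156
d1 = (ln(S_0'/K) + (r + sigma^2/2)*T) / (sigma*sqrt(T)) = 1.00170033
d2 = d1 - sigma*sqrt(T) = 0.90645659
exp(-rT) = 0.99451729
N(d1) = 0.84175583; N(d2) = 0.81765288
C = S_0' * N(d1) - K * exp(-rT) * N(d2) = 0.90397156 * 0.84175583 - 0.8300 * 0.99451729 * 0.81765288 = 0.0860

Answer: Price = 0.0860


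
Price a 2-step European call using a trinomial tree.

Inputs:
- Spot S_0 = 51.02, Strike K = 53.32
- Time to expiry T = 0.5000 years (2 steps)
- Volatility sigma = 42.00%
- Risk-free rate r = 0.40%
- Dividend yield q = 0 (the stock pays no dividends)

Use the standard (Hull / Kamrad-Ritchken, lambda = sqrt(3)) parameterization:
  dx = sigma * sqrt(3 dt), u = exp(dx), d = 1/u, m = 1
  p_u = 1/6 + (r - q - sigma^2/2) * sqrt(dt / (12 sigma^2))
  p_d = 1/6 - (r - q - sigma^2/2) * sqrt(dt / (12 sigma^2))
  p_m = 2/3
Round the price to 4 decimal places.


Answer: Price = V(0,0) = 4.6703

Derivation:
dt = T/N = 0.250000; dx = sigma*sqrt(3*dt) = 0.363731
u = exp(dx) = 1.438687; d = 1/u = 0.695078
p_u = 0.137730, p_m = 0.666667, p_d = 0.195603
Discount per step: exp(-r*dt) = 0.999000
Stock lattice S(k, j) with j the centered position index:
  k=0: S(0,+0) = 51.0200
  k=1: S(1,-1) = 35.4629; S(1,+0) = 51.0200; S(1,+1) = 73.4018
  k=2: S(2,-2) = 24.6495; S(2,-1) = 35.4629; S(2,+0) = 51.0200; S(2,+1) = 73.4018; S(2,+2) = 105.6022
Terminal payoffs V(N, j) = max(S_T - K, 0):
  V(2,-2) = 0.000000; V(2,-1) = 0.000000; V(2,+0) = 0.000000; V(2,+1) = 20.081794; V(2,+2) = 52.282184
Backward induction: V(k, j) = exp(-r*dt) * [p_u * V(k+1, j+1) + p_m * V(k+1, j) + p_d * V(k+1, j-1)]
  V(1,-1) = exp(-r*dt) * [p_u*0.000000 + p_m*0.000000 + p_d*0.000000] = 0.000000
  V(1,+0) = exp(-r*dt) * [p_u*20.081794 + p_m*0.000000 + p_d*0.000000] = 2.763110
  V(1,+1) = exp(-r*dt) * [p_u*52.282184 + p_m*20.081794 + p_d*0.000000] = 20.568132
  V(0,+0) = exp(-r*dt) * [p_u*20.568132 + p_m*2.763110 + p_d*0.000000] = 4.670258


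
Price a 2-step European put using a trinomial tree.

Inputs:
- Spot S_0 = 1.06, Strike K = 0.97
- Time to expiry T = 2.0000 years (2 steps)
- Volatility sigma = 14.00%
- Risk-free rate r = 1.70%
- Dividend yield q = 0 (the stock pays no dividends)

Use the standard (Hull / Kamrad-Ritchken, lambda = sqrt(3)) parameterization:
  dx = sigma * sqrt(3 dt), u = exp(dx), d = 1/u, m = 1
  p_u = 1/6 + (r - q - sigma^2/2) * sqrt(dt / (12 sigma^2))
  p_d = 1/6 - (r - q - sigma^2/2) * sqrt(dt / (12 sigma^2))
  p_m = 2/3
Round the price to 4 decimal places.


dt = T/N = 1.000000; dx = sigma*sqrt(3*dt) = 0.242487
u = exp(dx) = 1.274415; d = 1/u = 0.784674
p_u = 0.181513, p_m = 0.666667, p_d = 0.151821
Discount per step: exp(-r*dt) = 0.983144
Stock lattice S(k, j) with j the centered position index:
  k=0: S(0,+0) = 1.0600
  k=1: S(1,-1) = 0.8318; S(1,+0) = 1.0600; S(1,+1) = 1.3509
  k=2: S(2,-2) = 0.6527; S(2,-1) = 0.8318; S(2,+0) = 1.0600; S(2,+1) = 1.3509; S(2,+2) = 1.7216
Terminal payoffs V(N, j) = max(K - S_T, 0):
  V(2,-2) = 0.317344; V(2,-1) = 0.138246; V(2,+0) = 0.000000; V(2,+1) = 0.000000; V(2,+2) = 0.000000
Backward induction: V(k, j) = exp(-r*dt) * [p_u * V(k+1, j+1) + p_m * V(k+1, j) + p_d * V(k+1, j-1)]
  V(1,-1) = exp(-r*dt) * [p_u*0.000000 + p_m*0.138246 + p_d*0.317344] = 0.137977
  V(1,+0) = exp(-r*dt) * [p_u*0.000000 + p_m*0.000000 + p_d*0.138246] = 0.020635
  V(1,+1) = exp(-r*dt) * [p_u*0.000000 + p_m*0.000000 + p_d*0.000000] = 0.000000
  V(0,+0) = exp(-r*dt) * [p_u*0.000000 + p_m*0.020635 + p_d*0.137977] = 0.034119

Answer: Price = V(0,0) = 0.0341


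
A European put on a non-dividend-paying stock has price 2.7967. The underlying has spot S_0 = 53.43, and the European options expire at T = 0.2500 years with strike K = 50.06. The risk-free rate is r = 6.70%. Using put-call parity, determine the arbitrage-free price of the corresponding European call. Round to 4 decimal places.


Put-call parity: C - P = S_0 * exp(-qT) - K * exp(-rT).
S_0 * exp(-qT) = 53.4300 * 1.00000000 = 53.43000000
K * exp(-rT) = 50.0600 * 0.98338950 = 49.22847843
C = P + S*exp(-qT) - K*exp(-rT)
C = 2.7967 + 53.43000000 - 49.22847843 = 6.9982

Answer: Call price = 6.9982


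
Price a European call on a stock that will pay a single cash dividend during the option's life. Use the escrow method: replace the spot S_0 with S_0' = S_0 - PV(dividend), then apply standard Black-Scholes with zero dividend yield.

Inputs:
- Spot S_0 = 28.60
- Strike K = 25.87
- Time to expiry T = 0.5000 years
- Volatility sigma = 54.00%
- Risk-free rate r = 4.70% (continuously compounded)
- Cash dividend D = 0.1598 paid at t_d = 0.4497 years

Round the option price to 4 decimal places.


PV(D) = D * exp(-r * t_d) = 0.1598 * 0.97908590 = 0.15645793
S_0' = S_0 - PV(D) = 28.6000 - 0.15645793 = 28.44354207
d1 = (ln(S_0'/K) + (r + sigma^2/2)*T) / (sigma*sqrt(T)) = 0.50083364
d2 = d1 - sigma*sqrt(T) = 0.11899598
exp(-rT) = 0.97677397
N(d1) = 0.69175590; N(d2) = 0.54736073
C = S_0' * N(d1) - K * exp(-rT) * N(d2) = 28.44354207 * 0.69175590 - 25.8700 * 0.97677397 * 0.54736073 = 5.8447

Answer: Price = 5.8447


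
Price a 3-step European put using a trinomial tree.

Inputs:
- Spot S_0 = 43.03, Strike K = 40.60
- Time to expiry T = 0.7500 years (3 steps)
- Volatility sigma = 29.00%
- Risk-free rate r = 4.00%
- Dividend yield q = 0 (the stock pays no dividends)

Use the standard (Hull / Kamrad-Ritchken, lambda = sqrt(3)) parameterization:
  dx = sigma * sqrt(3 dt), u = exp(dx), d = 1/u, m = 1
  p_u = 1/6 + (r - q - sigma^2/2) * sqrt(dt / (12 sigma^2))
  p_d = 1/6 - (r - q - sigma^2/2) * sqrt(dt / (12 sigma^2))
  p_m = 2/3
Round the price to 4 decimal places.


Answer: Price = V(0,0) = 2.5307

Derivation:
dt = T/N = 0.250000; dx = sigma*sqrt(3*dt) = 0.251147
u = exp(dx) = 1.285500; d = 1/u = 0.777908
p_u = 0.165646, p_m = 0.666667, p_d = 0.167687
Discount per step: exp(-r*dt) = 0.990050
Stock lattice S(k, j) with j the centered position index:
  k=0: S(0,+0) = 43.0300
  k=1: S(1,-1) = 33.4734; S(1,+0) = 43.0300; S(1,+1) = 55.3150
  k=2: S(2,-2) = 26.0392; S(2,-1) = 33.4734; S(2,+0) = 43.0300; S(2,+1) = 55.3150; S(2,+2) = 71.1075
  k=3: S(3,-3) = 20.2561; S(3,-2) = 26.0392; S(3,-1) = 33.4734; S(3,+0) = 43.0300; S(3,+1) = 55.3150; S(3,+2) = 71.1075; S(3,+3) = 91.4086
Terminal payoffs V(N, j) = max(K - S_T, 0):
  V(3,-3) = 20.343911; V(3,-2) = 14.560807; V(3,-1) = 7.126631; V(3,+0) = 0.000000; V(3,+1) = 0.000000; V(3,+2) = 0.000000; V(3,+3) = 0.000000
Backward induction: V(k, j) = exp(-r*dt) * [p_u * V(k+1, j+1) + p_m * V(k+1, j) + p_d * V(k+1, j-1)]
  V(2,-2) = exp(-r*dt) * [p_u*7.126631 + p_m*14.560807 + p_d*20.343911] = 14.156836
  V(2,-1) = exp(-r*dt) * [p_u*0.000000 + p_m*7.126631 + p_d*14.560807] = 7.121176
  V(2,+0) = exp(-r*dt) * [p_u*0.000000 + p_m*0.000000 + p_d*7.126631] = 1.183152
  V(2,+1) = exp(-r*dt) * [p_u*0.000000 + p_m*0.000000 + p_d*0.000000] = 0.000000
  V(2,+2) = exp(-r*dt) * [p_u*0.000000 + p_m*0.000000 + p_d*0.000000] = 0.000000
  V(1,-1) = exp(-r*dt) * [p_u*1.183152 + p_m*7.121176 + p_d*14.156836] = 7.244544
  V(1,+0) = exp(-r*dt) * [p_u*0.000000 + p_m*1.183152 + p_d*7.121176] = 1.963167
  V(1,+1) = exp(-r*dt) * [p_u*0.000000 + p_m*0.000000 + p_d*1.183152] = 0.196425
  V(0,+0) = exp(-r*dt) * [p_u*0.196425 + p_m*1.963167 + p_d*7.244544] = 2.530697


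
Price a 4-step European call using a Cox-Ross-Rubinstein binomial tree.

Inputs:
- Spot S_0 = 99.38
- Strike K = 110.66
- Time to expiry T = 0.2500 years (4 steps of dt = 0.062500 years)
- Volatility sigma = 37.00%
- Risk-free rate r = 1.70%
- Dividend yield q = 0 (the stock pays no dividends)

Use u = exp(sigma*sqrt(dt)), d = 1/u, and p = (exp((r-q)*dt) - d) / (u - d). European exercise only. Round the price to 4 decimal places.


Answer: Price = V(0,0) = 3.8600

Derivation:
dt = T/N = 0.062500
u = exp(sigma*sqrt(dt)) = 1.096913; d = 1/u = 0.911649
p = (exp((r-q)*dt) - d) / (u - d) = 0.482630
Discount per step: exp(-r*dt) = 0.998938
Stock lattice S(k, i) with i counting down-moves:
  k=0: S(0,0) = 99.3800
  k=1: S(1,0) = 109.0112; S(1,1) = 90.5997
  k=2: S(2,0) = 119.5758; S(2,1) = 99.3800; S(2,2) = 82.5951
  k=3: S(3,0) = 131.1643; S(3,1) = 109.0112; S(3,2) = 90.5997; S(3,3) = 75.2978
  k=4: S(4,0) = 143.8759; S(4,1) = 119.5758; S(4,2) = 99.3800; S(4,3) = 82.5951; S(4,4) = 68.6452
Terminal payoffs V(N, i) = max(S_T - K, 0):
  V(4,0) = 33.215866; V(4,1) = 8.915849; V(4,2) = 0.000000; V(4,3) = 0.000000; V(4,4) = 0.000000
Backward induction: V(k, i) = exp(-r*dt) * [p * V(k+1, i) + (1-p) * V(k+1, i+1)].
  V(3,0) = exp(-r*dt) * [p*33.215866 + (1-p)*8.915849] = 20.621834
  V(3,1) = exp(-r*dt) * [p*8.915849 + (1-p)*0.000000] = 4.298483
  V(3,2) = exp(-r*dt) * [p*0.000000 + (1-p)*0.000000] = 0.000000
  V(3,3) = exp(-r*dt) * [p*0.000000 + (1-p)*0.000000] = 0.000000
  V(2,0) = exp(-r*dt) * [p*20.621834 + (1-p)*4.298483] = 12.163684
  V(2,1) = exp(-r*dt) * [p*4.298483 + (1-p)*0.000000] = 2.072372
  V(2,2) = exp(-r*dt) * [p*0.000000 + (1-p)*0.000000] = 0.000000
  V(1,0) = exp(-r*dt) * [p*12.163684 + (1-p)*2.072372] = 6.935365
  V(1,1) = exp(-r*dt) * [p*2.072372 + (1-p)*0.000000] = 0.999126
  V(0,0) = exp(-r*dt) * [p*6.935365 + (1-p)*0.999126] = 3.860027


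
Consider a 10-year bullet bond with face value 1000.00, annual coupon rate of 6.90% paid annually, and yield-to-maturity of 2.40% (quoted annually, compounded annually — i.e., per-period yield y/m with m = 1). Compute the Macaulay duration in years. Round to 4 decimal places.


Answer: Macaulay duration = 7.9581 years

Derivation:
Coupon per period c = face * coupon_rate / m = 69.000000
Periods per year m = 1; per-period yield y/m = 0.024000
Number of cashflows N = 10
Cashflows (t years, CF_t, discount factor 1/(1+y/m)^(m*t), PV):
  t = 1.0000: CF_t = 69.000000, DF = 0.976562, PV = 67.382812
  t = 2.0000: CF_t = 69.000000, DF = 0.953674, PV = 65.803528
  t = 3.0000: CF_t = 69.000000, DF = 0.931323, PV = 64.261258
  t = 4.0000: CF_t = 69.000000, DF = 0.909495, PV = 62.755134
  t = 5.0000: CF_t = 69.000000, DF = 0.888178, PV = 61.284311
  t = 6.0000: CF_t = 69.000000, DF = 0.867362, PV = 59.847960
  t = 7.0000: CF_t = 69.000000, DF = 0.847033, PV = 58.445273
  t = 8.0000: CF_t = 69.000000, DF = 0.827181, PV = 57.075462
  t = 9.0000: CF_t = 69.000000, DF = 0.807794, PV = 55.737756
  t = 10.0000: CF_t = 1069.000000, DF = 0.788861, PV = 843.292308
Price P = sum_t PV_t = 1395.885803
Macaulay numerator sum_t t * PV_t:
  t * PV_t at t = 1.0000: 67.382812
  t * PV_t at t = 2.0000: 131.607056
  t * PV_t at t = 3.0000: 192.783773
  t * PV_t at t = 4.0000: 251.020538
  t * PV_t at t = 5.0000: 306.421555
  t * PV_t at t = 6.0000: 359.087760
  t * PV_t at t = 7.0000: 409.116914
  t * PV_t at t = 8.0000: 456.603698
  t * PV_t at t = 9.0000: 501.639805
  t * PV_t at t = 10.0000: 8432.923077
Macaulay duration D = (sum_t t * PV_t) / P = 11108.586987 / 1395.885803 = 7.958092


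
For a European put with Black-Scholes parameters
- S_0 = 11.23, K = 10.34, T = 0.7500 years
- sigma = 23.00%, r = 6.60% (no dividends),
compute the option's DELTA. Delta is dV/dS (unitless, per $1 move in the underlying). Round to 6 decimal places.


d1 = 0.7626365282; d2 = 0.5634506853
phi(d1) = 0.2982730997; exp(-qT) = 1.0000000000; exp(-rT) = 0.9517051581
N(-d1) = 0.2228400968
Delta = -exp(-qT) * N(-d1) = -1.0000000000 * 0.2228400968 = -0.222840

Answer: Delta = -0.222840


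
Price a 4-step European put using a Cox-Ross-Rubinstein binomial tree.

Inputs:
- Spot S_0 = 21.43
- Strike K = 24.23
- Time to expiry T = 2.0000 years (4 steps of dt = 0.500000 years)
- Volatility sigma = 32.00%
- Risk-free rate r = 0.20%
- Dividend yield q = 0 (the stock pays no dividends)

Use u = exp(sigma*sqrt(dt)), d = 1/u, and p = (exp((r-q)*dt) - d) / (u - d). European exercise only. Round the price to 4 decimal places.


Answer: Price = V(0,0) = 5.6869

Derivation:
dt = T/N = 0.500000
u = exp(sigma*sqrt(dt)) = 1.253919; d = 1/u = 0.797499
p = (exp((r-q)*dt) - d) / (u - d) = 0.445864
Discount per step: exp(-r*dt) = 0.999000
Stock lattice S(k, i) with i counting down-moves:
  k=0: S(0,0) = 21.4300
  k=1: S(1,0) = 26.8715; S(1,1) = 17.0904
  k=2: S(2,0) = 33.6947; S(2,1) = 21.4300; S(2,2) = 13.6296
  k=3: S(3,0) = 42.2504; S(3,1) = 26.8715; S(3,2) = 17.0904; S(3,3) = 10.8696
  k=4: S(4,0) = 52.9786; S(4,1) = 33.6947; S(4,2) = 21.4300; S(4,3) = 13.6296; S(4,4) = 8.6685
Terminal payoffs V(N, i) = max(K - S_T, 0):
  V(4,0) = 0.000000; V(4,1) = 0.000000; V(4,2) = 2.800000; V(4,3) = 10.600406; V(4,4) = 15.561506
Backward induction: V(k, i) = exp(-r*dt) * [p * V(k+1, i) + (1-p) * V(k+1, i+1)].
  V(3,0) = exp(-r*dt) * [p*0.000000 + (1-p)*0.000000] = 0.000000
  V(3,1) = exp(-r*dt) * [p*0.000000 + (1-p)*2.800000] = 1.550031
  V(3,2) = exp(-r*dt) * [p*2.800000 + (1-p)*10.600406] = 7.115370
  V(3,3) = exp(-r*dt) * [p*10.600406 + (1-p)*15.561506] = 13.336189
  V(2,0) = exp(-r*dt) * [p*0.000000 + (1-p)*1.550031] = 0.858070
  V(2,1) = exp(-r*dt) * [p*1.550031 + (1-p)*7.115370] = 4.629356
  V(2,2) = exp(-r*dt) * [p*7.115370 + (1-p)*13.336189] = 10.551994
  V(1,0) = exp(-r*dt) * [p*0.858070 + (1-p)*4.629356] = 2.944930
  V(1,1) = exp(-r*dt) * [p*4.629356 + (1-p)*10.551994] = 7.903398
  V(0,0) = exp(-r*dt) * [p*2.944930 + (1-p)*7.903398] = 5.686907


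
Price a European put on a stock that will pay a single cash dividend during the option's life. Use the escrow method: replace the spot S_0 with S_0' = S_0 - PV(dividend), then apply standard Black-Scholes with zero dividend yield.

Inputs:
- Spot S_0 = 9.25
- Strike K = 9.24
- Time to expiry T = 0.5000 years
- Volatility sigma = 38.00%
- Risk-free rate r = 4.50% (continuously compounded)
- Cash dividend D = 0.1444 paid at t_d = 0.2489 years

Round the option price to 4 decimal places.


PV(D) = D * exp(-r * t_d) = 0.1444 * 0.98886199 = 0.14279167
S_0' = S_0 - PV(D) = 9.2500 - 0.14279167 = 9.10720833
d1 = (ln(S_0'/K) + (r + sigma^2/2)*T) / (sigma*sqrt(T)) = 0.16421378
d2 = d1 - sigma*sqrt(T) = -0.10448679
exp(-rT) = 0.97775124
N(-d1) = 0.43478143; N(-d2) = 0.54160848
P = K * exp(-rT) * N(-d2) - S_0' * N(-d1) = 9.2400 * 0.97775124 * 0.54160848 - 9.10720833 * 0.43478143 = 0.9335

Answer: Price = 0.9335
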